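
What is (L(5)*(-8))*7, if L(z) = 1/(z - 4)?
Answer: -56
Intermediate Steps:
L(z) = 1/(-4 + z)
(L(5)*(-8))*7 = (-8/(-4 + 5))*7 = (-8/1)*7 = (1*(-8))*7 = -8*7 = -56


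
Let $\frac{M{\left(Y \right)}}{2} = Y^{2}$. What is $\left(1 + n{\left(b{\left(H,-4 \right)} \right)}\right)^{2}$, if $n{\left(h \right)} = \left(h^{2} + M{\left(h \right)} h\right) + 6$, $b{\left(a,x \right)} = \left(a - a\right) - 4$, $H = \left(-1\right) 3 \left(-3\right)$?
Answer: $11025$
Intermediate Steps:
$H = 9$ ($H = \left(-3\right) \left(-3\right) = 9$)
$M{\left(Y \right)} = 2 Y^{2}$
$b{\left(a,x \right)} = -4$ ($b{\left(a,x \right)} = 0 - 4 = -4$)
$n{\left(h \right)} = 6 + h^{2} + 2 h^{3}$ ($n{\left(h \right)} = \left(h^{2} + 2 h^{2} h\right) + 6 = \left(h^{2} + 2 h^{3}\right) + 6 = 6 + h^{2} + 2 h^{3}$)
$\left(1 + n{\left(b{\left(H,-4 \right)} \right)}\right)^{2} = \left(1 + \left(6 + \left(-4\right)^{2} + 2 \left(-4\right)^{3}\right)\right)^{2} = \left(1 + \left(6 + 16 + 2 \left(-64\right)\right)\right)^{2} = \left(1 + \left(6 + 16 - 128\right)\right)^{2} = \left(1 - 106\right)^{2} = \left(-105\right)^{2} = 11025$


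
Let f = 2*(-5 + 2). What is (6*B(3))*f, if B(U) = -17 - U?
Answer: 720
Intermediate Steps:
f = -6 (f = 2*(-3) = -6)
(6*B(3))*f = (6*(-17 - 1*3))*(-6) = (6*(-17 - 3))*(-6) = (6*(-20))*(-6) = -120*(-6) = 720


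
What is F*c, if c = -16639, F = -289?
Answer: 4808671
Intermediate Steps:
F*c = -289*(-16639) = 4808671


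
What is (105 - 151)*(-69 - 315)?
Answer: 17664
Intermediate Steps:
(105 - 151)*(-69 - 315) = -46*(-384) = 17664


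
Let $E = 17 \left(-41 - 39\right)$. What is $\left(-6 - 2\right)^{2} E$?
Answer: $-87040$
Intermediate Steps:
$E = -1360$ ($E = 17 \left(-80\right) = -1360$)
$\left(-6 - 2\right)^{2} E = \left(-6 - 2\right)^{2} \left(-1360\right) = \left(-8\right)^{2} \left(-1360\right) = 64 \left(-1360\right) = -87040$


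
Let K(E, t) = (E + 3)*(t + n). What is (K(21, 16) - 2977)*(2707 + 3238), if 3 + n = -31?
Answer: -20266505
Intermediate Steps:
n = -34 (n = -3 - 31 = -34)
K(E, t) = (-34 + t)*(3 + E) (K(E, t) = (E + 3)*(t - 34) = (3 + E)*(-34 + t) = (-34 + t)*(3 + E))
(K(21, 16) - 2977)*(2707 + 3238) = ((-102 - 34*21 + 3*16 + 21*16) - 2977)*(2707 + 3238) = ((-102 - 714 + 48 + 336) - 2977)*5945 = (-432 - 2977)*5945 = -3409*5945 = -20266505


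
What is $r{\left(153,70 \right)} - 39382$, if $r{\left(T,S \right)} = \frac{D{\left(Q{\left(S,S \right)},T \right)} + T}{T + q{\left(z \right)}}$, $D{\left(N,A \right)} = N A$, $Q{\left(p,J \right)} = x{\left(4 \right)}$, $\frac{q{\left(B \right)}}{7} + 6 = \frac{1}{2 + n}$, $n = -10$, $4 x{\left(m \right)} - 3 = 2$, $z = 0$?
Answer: $- \frac{34692788}{881} \approx -39379.0$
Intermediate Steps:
$x{\left(m \right)} = \frac{5}{4}$ ($x{\left(m \right)} = \frac{3}{4} + \frac{1}{4} \cdot 2 = \frac{3}{4} + \frac{1}{2} = \frac{5}{4}$)
$q{\left(B \right)} = - \frac{343}{8}$ ($q{\left(B \right)} = -42 + \frac{7}{2 - 10} = -42 + \frac{7}{-8} = -42 + 7 \left(- \frac{1}{8}\right) = -42 - \frac{7}{8} = - \frac{343}{8}$)
$Q{\left(p,J \right)} = \frac{5}{4}$
$D{\left(N,A \right)} = A N$
$r{\left(T,S \right)} = \frac{9 T}{4 \left(- \frac{343}{8} + T\right)}$ ($r{\left(T,S \right)} = \frac{T \frac{5}{4} + T}{T - \frac{343}{8}} = \frac{\frac{5 T}{4} + T}{- \frac{343}{8} + T} = \frac{\frac{9}{4} T}{- \frac{343}{8} + T} = \frac{9 T}{4 \left(- \frac{343}{8} + T\right)}$)
$r{\left(153,70 \right)} - 39382 = 18 \cdot 153 \frac{1}{-343 + 8 \cdot 153} - 39382 = 18 \cdot 153 \frac{1}{-343 + 1224} - 39382 = 18 \cdot 153 \cdot \frac{1}{881} - 39382 = \frac{2754}{881} - 39382 = - \frac{34692788}{881}$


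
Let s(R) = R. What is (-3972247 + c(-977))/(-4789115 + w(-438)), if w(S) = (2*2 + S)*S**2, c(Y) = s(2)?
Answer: 3972245/88049411 ≈ 0.045114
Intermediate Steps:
c(Y) = 2
w(S) = S**2*(4 + S) (w(S) = (4 + S)*S**2 = S**2*(4 + S))
(-3972247 + c(-977))/(-4789115 + w(-438)) = (-3972247 + 2)/(-4789115 + (-438)**2*(4 - 438)) = -3972245/(-4789115 + 191844*(-434)) = -3972245/(-4789115 - 83260296) = -3972245/(-88049411) = -3972245*(-1/88049411) = 3972245/88049411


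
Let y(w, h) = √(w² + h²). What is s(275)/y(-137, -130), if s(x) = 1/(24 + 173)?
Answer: √35669/7026793 ≈ 2.6877e-5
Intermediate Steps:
y(w, h) = √(h² + w²)
s(x) = 1/197
s(275)/y(-137, -130) = 1/(197*(√((-130)² + (-137)²))) = 1/(197*(√(16900 + 18769))) = 1/(197*(√35669)) = (√35669/35669)/197 = √35669/7026793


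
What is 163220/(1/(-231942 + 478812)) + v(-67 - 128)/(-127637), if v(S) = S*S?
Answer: 5143020773093775/127637 ≈ 4.0294e+10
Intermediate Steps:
v(S) = S²
163220/(1/(-231942 + 478812)) + v(-67 - 128)/(-127637) = 163220/(1/(-231942 + 478812)) + (-67 - 128)²/(-127637) = 163220/(1/246870) + (-195)²*(-1/127637) = 163220/(1/246870) + 38025*(-1/127637) = 163220*246870 - 38025/127637 = 40294121400 - 38025/127637 = 5143020773093775/127637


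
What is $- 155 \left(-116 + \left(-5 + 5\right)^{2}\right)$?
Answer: $17980$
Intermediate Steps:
$- 155 \left(-116 + \left(-5 + 5\right)^{2}\right) = - 155 \left(-116 + 0^{2}\right) = - 155 \left(-116 + 0\right) = \left(-155\right) \left(-116\right) = 17980$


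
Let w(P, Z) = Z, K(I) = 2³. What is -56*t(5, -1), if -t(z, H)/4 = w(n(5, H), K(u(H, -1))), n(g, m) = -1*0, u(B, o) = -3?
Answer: 1792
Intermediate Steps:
n(g, m) = 0
K(I) = 8
t(z, H) = -32 (t(z, H) = -4*8 = -32)
-56*t(5, -1) = -56*(-32) = 1792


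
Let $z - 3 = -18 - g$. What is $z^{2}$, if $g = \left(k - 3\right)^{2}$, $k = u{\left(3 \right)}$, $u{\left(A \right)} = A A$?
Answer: $2601$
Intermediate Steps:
$u{\left(A \right)} = A^{2}$
$k = 9$ ($k = 3^{2} = 9$)
$g = 36$ ($g = \left(9 - 3\right)^{2} = 6^{2} = 36$)
$z = -51$ ($z = 3 - 54 = -51$)
$z^{2} = \left(-51\right)^{2} = 2601$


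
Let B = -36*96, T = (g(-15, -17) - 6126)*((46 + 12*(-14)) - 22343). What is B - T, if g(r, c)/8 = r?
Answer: -140319846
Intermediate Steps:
g(r, c) = 8*r
T = 140316390 (T = (8*(-15) - 6126)*((46 + 12*(-14)) - 22343) = (-120 - 6126)*((46 - 168) - 22343) = -6246*(-122 - 22343) = -6246*(-22465) = 140316390)
B = -3456
B - T = -3456 - 1*140316390 = -3456 - 140316390 = -140319846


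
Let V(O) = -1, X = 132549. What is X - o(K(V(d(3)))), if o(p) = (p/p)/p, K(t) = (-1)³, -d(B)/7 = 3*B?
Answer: 132550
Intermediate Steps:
d(B) = -21*B
K(t) = -1
o(p) = 1/p
X - o(K(V(d(3)))) = 132549 - 1/(-1) = 132549 - 1*(-1) = 132549 + 1 = 132550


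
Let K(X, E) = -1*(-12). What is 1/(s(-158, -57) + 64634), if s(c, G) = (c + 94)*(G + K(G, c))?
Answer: 1/67514 ≈ 1.4812e-5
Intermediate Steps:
K(X, E) = 12
s(c, G) = (12 + G)*(94 + c) (s(c, G) = (c + 94)*(G + 12) = (94 + c)*(12 + G) = (12 + G)*(94 + c))
1/(s(-158, -57) + 64634) = 1/((1128 + 12*(-158) + 94*(-57) - 57*(-158)) + 64634) = 1/((1128 - 1896 - 5358 + 9006) + 64634) = 1/(2880 + 64634) = 1/67514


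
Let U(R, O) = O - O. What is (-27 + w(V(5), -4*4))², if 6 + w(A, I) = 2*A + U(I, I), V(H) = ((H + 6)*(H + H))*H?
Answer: 1138489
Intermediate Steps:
U(R, O) = 0
V(H) = 2*H²*(6 + H) (V(H) = ((6 + H)*(2*H))*H = (2*H*(6 + H))*H = 2*H²*(6 + H))
w(A, I) = -6 + 2*A (w(A, I) = -6 + (2*A + 0) = -6 + 2*A)
(-27 + w(V(5), -4*4))² = (-27 + (-6 + 2*(2*5²*(6 + 5))))² = (-27 + (-6 + 2*(2*25*11)))² = (-27 + (-6 + 2*550))² = (-27 + (-6 + 1100))² = (-27 + 1094)² = 1067² = 1138489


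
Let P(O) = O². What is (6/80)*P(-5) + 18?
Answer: 159/8 ≈ 19.875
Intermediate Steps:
(6/80)*P(-5) + 18 = (6/80)*(-5)² + 18 = (6*(1/80))*25 + 18 = (3/40)*25 + 18 = 15/8 + 18 = 159/8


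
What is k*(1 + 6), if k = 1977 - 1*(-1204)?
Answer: 22267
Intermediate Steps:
k = 3181 (k = 1977 + 1204 = 3181)
k*(1 + 6) = 3181*(1 + 6) = 3181*7 = 22267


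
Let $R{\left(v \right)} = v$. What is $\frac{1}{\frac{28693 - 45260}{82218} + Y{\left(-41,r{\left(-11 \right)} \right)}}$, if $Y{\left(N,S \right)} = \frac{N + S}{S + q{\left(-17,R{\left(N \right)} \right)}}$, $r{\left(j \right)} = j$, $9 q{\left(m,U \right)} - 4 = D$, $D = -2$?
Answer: $\frac{7975146}{36871025} \approx 0.2163$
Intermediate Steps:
$q{\left(m,U \right)} = \frac{2}{9}$ ($q{\left(m,U \right)} = \frac{4}{9} + \frac{1}{9} \left(-2\right) = \frac{4}{9} - \frac{2}{9} = \frac{2}{9}$)
$Y{\left(N,S \right)} = \frac{N + S}{\frac{2}{9} + S}$ ($Y{\left(N,S \right)} = \frac{N + S}{S + \frac{2}{9}} = \frac{N + S}{\frac{2}{9} + S}$)
$\frac{1}{\frac{28693 - 45260}{82218} + Y{\left(-41,r{\left(-11 \right)} \right)}} = \frac{1}{\frac{28693 - 45260}{82218} + \frac{9 \left(-41 - 11\right)}{2 + 9 \left(-11\right)}} = \frac{1}{\left(28693 - 45260\right) \frac{1}{82218} + 9 \frac{1}{2 - 99} \left(-52\right)} = \frac{1}{\left(-16567\right) \frac{1}{82218} + 9 \frac{1}{-97} \left(-52\right)} = \frac{1}{- \frac{16567}{82218} + 9 \left(- \frac{1}{97}\right) \left(-52\right)} = \frac{1}{- \frac{16567}{82218} + \frac{468}{97}} = \frac{1}{\frac{36871025}{7975146}} = \frac{7975146}{36871025}$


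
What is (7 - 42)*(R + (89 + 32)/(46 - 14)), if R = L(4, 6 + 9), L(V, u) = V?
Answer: -8715/32 ≈ -272.34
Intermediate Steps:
R = 4
(7 - 42)*(R + (89 + 32)/(46 - 14)) = (7 - 42)*(4 + (89 + 32)/(46 - 14)) = -35*(4 + 121/32) = -35*249/32 = -8715/32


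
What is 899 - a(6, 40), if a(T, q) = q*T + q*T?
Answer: 419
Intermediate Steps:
a(T, q) = 2*T*q (a(T, q) = T*q + T*q = 2*T*q)
899 - a(6, 40) = 899 - 2*6*40 = 899 - 1*480 = 899 - 480 = 419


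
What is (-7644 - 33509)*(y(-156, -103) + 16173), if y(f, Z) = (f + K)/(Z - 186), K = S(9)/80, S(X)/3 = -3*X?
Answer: -15388436806113/23120 ≈ -6.6559e+8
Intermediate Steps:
S(X) = -9*X (S(X) = 3*(-3*X) = -9*X)
K = -81/80 (K = -9*9/80 = -81*1/80 = -81/80 ≈ -1.0125)
y(f, Z) = (-81/80 + f)/(-186 + Z) (y(f, Z) = (f - 81/80)/(Z - 186) = (-81/80 + f)/(-186 + Z))
(-7644 - 33509)*(y(-156, -103) + 16173) = (-7644 - 33509)*((-81/80 - 156)/(-186 - 103) + 16173) = -41153*(-12561/80/(-289) + 16173) = -41153*(-1/289*(-12561/80) + 16173) = -41153*(12561/23120 + 16173) = -41153*373932321/23120 = -15388436806113/23120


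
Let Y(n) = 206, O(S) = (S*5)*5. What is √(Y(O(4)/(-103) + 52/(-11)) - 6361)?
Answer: I*√6155 ≈ 78.454*I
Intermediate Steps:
O(S) = 25*S (O(S) = (5*S)*5 = 25*S)
√(Y(O(4)/(-103) + 52/(-11)) - 6361) = √(206 - 6361) = √(-6155) = I*√6155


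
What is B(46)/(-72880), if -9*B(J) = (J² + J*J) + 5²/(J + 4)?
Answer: 1693/262368 ≈ 0.0064528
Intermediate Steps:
B(J) = -25/(9*(4 + J)) - 2*J²/9 (B(J) = -((J² + J*J) + 5²/(J + 4))/9 = -((J² + J²) + 25/(4 + J))/9 = -(2*J² + 25/(4 + J))/9 = -25/(9*(4 + J)) - 2*J²/9)
B(46)/(-72880) = ((-25 - 8*46² - 2*46³)/(9*(4 + 46)))/(-72880) = ((⅑)*(-25 - 8*2116 - 2*97336)/50)*(-1/72880) = ((⅑)*(1/50)*(-25 - 16928 - 194672))*(-1/72880) = ((⅑)*(1/50)*(-211625))*(-1/72880) = -8465/18*(-1/72880) = 1693/262368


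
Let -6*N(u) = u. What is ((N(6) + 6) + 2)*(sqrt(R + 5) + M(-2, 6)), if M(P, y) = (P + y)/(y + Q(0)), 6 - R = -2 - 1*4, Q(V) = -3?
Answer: 28/3 + 7*sqrt(17) ≈ 38.195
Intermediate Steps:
N(u) = -u/6
R = 12 (R = 6 - (-2 - 1*4) = 6 - (-2 - 4) = 6 - 1*(-6) = 6 + 6 = 12)
M(P, y) = (P + y)/(-3 + y) (M(P, y) = (P + y)/(y - 3) = (P + y)/(-3 + y))
((N(6) + 6) + 2)*(sqrt(R + 5) + M(-2, 6)) = ((-1/6*6 + 6) + 2)*(sqrt(12 + 5) + (-2 + 6)/(-3 + 6)) = ((-1 + 6) + 2)*(sqrt(17) + 4/3) = (5 + 2)*(sqrt(17) + (1/3)*4) = 7*(sqrt(17) + 4/3) = 7*(4/3 + sqrt(17)) = 28/3 + 7*sqrt(17)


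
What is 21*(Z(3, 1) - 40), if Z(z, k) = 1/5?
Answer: -4179/5 ≈ -835.80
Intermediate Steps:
Z(z, k) = 1/5
21*(Z(3, 1) - 40) = 21*(1/5 - 40) = 21*(-199/5) = -4179/5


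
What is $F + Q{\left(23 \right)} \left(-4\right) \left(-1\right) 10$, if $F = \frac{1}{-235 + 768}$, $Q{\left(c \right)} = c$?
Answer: $\frac{490361}{533} \approx 920.0$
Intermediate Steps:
$F = \frac{1}{533} \approx 0.0018762$
$F + Q{\left(23 \right)} \left(-4\right) \left(-1\right) 10 = \frac{1}{533} + 23 \left(-4\right) \left(-1\right) 10 = \frac{1}{533} + 23 \cdot 4 \cdot 10 = \frac{1}{533} + 23 \cdot 40 = \frac{1}{533} + 920 = \frac{490361}{533}$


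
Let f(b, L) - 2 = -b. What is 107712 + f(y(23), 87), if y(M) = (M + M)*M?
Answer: 106656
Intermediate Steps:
y(M) = 2*M² (y(M) = (2*M)*M = 2*M²)
f(b, L) = 2 - b
107712 + f(y(23), 87) = 107712 + (2 - 2*23²) = 107712 + (2 - 2*529) = 107712 + (2 - 1*1058) = 107712 + (2 - 1058) = 107712 - 1056 = 106656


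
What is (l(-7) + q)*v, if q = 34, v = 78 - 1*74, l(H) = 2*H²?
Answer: 528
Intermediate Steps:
v = 4 (v = 78 - 74 = 4)
(l(-7) + q)*v = (2*(-7)² + 34)*4 = (2*49 + 34)*4 = (98 + 34)*4 = 132*4 = 528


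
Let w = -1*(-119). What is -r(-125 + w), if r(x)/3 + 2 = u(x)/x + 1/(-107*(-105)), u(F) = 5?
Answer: 63663/7490 ≈ 8.4997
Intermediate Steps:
w = 119
r(x) = -22469/3745 + 15/x (r(x) = -6 + 3*(5/x + 1/(-107*(-105))) = -6 + 3*(5/x - 1/107*(-1/105)) = -6 + 3*(5/x + 1/11235) = -6 + 3*(1/11235 + 5/x) = -6 + (1/3745 + 15/x) = -22469/3745 + 15/x)
-r(-125 + w) = -(-22469/3745 + 15/(-125 + 119)) = -(-22469/3745 + 15/(-6)) = -(-22469/3745 + 15*(-⅙)) = -(-22469/3745 - 5/2) = -1*(-63663/7490) = 63663/7490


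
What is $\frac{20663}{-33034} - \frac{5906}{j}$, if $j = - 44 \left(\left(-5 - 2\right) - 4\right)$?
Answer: $- \frac{25637462}{1998557} \approx -12.828$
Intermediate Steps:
$j = 484$ ($j = - 44 \left(\left(-5 - 2\right) - 4\right) = - 44 \left(-7 - 4\right) = \left(-44\right) \left(-11\right) = 484$)
$\frac{20663}{-33034} - \frac{5906}{j} = \frac{20663}{-33034} - \frac{5906}{484} = 20663 \left(- \frac{1}{33034}\right) - \frac{2953}{242} = - \frac{20663}{33034} - \frac{2953}{242} = - \frac{25637462}{1998557}$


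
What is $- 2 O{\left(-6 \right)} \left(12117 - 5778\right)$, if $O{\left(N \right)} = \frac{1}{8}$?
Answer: $- \frac{6339}{4} \approx -1584.8$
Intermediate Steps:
$O{\left(N \right)} = \frac{1}{8}$
$- 2 O{\left(-6 \right)} \left(12117 - 5778\right) = \left(-2\right) \frac{1}{8} \left(12117 - 5778\right) = \left(- \frac{1}{4}\right) 6339 = - \frac{6339}{4}$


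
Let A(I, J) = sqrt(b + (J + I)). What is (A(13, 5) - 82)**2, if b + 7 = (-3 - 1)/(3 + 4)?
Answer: (574 - sqrt(511))**2/49 ≈ 6204.8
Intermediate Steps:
b = -53/7 (b = -7 + (-3 - 1)/(3 + 4) = -7 - 4/7 = -53/7 ≈ -7.5714)
A(I, J) = sqrt(-53/7 + I + J) (A(I, J) = sqrt(-53/7 + (J + I)) = sqrt(-53/7 + (I + J)) = sqrt(-53/7 + I + J))
(A(13, 5) - 82)**2 = (sqrt(-371 + 49*13 + 49*5)/7 - 82)**2 = (sqrt(-371 + 637 + 245)/7 - 82)**2 = (sqrt(511)/7 - 82)**2 = (-82 + sqrt(511)/7)**2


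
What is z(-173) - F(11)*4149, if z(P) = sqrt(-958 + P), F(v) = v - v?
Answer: I*sqrt(1131) ≈ 33.63*I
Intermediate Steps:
F(v) = 0
z(-173) - F(11)*4149 = sqrt(-958 - 173) - 0*4149 = sqrt(-1131) - 1*0 = I*sqrt(1131) + 0 = I*sqrt(1131)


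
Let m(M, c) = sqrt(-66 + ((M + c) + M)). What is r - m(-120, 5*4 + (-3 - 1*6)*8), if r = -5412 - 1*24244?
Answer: -29656 - I*sqrt(358) ≈ -29656.0 - 18.921*I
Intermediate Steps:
r = -29656 (r = -5412 - 24244 = -29656)
m(M, c) = sqrt(-66 + c + 2*M) (m(M, c) = sqrt(-66 + (c + 2*M)) = sqrt(-66 + c + 2*M))
r - m(-120, 5*4 + (-3 - 1*6)*8) = -29656 - sqrt(-66 + (5*4 + (-3 - 1*6)*8) + 2*(-120)) = -29656 - sqrt(-66 + (20 + (-3 - 6)*8) - 240) = -29656 - sqrt(-66 + (20 - 9*8) - 240) = -29656 - sqrt(-66 + (20 - 72) - 240) = -29656 - sqrt(-66 - 52 - 240) = -29656 - sqrt(-358) = -29656 - I*sqrt(358)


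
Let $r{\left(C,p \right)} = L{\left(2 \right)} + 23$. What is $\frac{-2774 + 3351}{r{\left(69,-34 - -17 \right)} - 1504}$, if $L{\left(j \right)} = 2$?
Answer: $- \frac{577}{1479} \approx -0.39013$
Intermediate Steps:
$r{\left(C,p \right)} = 25$ ($r{\left(C,p \right)} = 2 + 23 = 25$)
$\frac{-2774 + 3351}{r{\left(69,-34 - -17 \right)} - 1504} = \frac{-2774 + 3351}{25 - 1504} = \frac{577}{-1479} = 577 \left(- \frac{1}{1479}\right) = - \frac{577}{1479}$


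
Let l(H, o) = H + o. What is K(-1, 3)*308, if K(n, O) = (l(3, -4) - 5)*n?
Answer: 1848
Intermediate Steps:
K(n, O) = -6*n (K(n, O) = ((3 - 4) - 5)*n = (-1 - 5)*n = -6*n)
K(-1, 3)*308 = -6*(-1)*308 = 6*308 = 1848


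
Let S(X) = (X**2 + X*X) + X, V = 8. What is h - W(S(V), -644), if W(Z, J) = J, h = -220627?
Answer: -219983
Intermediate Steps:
S(X) = X + 2*X**2 (S(X) = (X**2 + X**2) + X = 2*X**2 + X = X + 2*X**2)
h - W(S(V), -644) = -220627 - 1*(-644) = -220627 + 644 = -219983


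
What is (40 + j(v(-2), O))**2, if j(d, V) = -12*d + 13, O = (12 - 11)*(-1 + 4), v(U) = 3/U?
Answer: 5041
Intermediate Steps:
O = 3 (O = 1*3 = 3)
j(d, V) = 13 - 12*d
(40 + j(v(-2), O))**2 = (40 + (13 - 36/(-2)))**2 = (40 + (13 - 36*(-1)/2))**2 = (40 + (13 - 12*(-3/2)))**2 = (40 + (13 + 18))**2 = (40 + 31)**2 = 71**2 = 5041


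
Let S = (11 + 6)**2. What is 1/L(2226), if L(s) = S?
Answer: 1/289 ≈ 0.0034602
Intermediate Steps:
S = 289 (S = 17**2 = 289)
L(s) = 289
1/L(2226) = 1/289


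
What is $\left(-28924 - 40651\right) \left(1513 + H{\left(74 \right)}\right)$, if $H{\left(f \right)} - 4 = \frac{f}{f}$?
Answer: $-105614850$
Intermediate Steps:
$H{\left(f \right)} = 5$ ($H{\left(f \right)} = 4 + \frac{f}{f} = 4 + 1 = 5$)
$\left(-28924 - 40651\right) \left(1513 + H{\left(74 \right)}\right) = \left(-28924 - 40651\right) \left(1513 + 5\right) = \left(-69575\right) 1518 = -105614850$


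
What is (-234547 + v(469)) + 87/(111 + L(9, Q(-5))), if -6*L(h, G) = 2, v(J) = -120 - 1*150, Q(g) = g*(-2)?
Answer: -77958983/332 ≈ -2.3482e+5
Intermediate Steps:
Q(g) = -2*g
v(J) = -270 (v(J) = -120 - 150 = -270)
L(h, G) = -⅓ (L(h, G) = -⅙*2 = -⅓)
(-234547 + v(469)) + 87/(111 + L(9, Q(-5))) = (-234547 - 270) + 87/(111 - ⅓) = -234817 + 87/(332/3) = -234817 + (3/332)*87 = -234817 + 261/332 = -77958983/332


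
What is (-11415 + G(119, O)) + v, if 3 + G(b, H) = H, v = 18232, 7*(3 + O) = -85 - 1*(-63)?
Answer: 47655/7 ≈ 6807.9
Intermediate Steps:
O = -43/7 (O = -3 + (-85 - 1*(-63))/7 = -3 + (-85 + 63)/7 = -3 + (⅐)*(-22) = -3 - 22/7 = -43/7 ≈ -6.1429)
G(b, H) = -3 + H
(-11415 + G(119, O)) + v = (-11415 + (-3 - 43/7)) + 18232 = (-11415 - 64/7) + 18232 = -79969/7 + 18232 = 47655/7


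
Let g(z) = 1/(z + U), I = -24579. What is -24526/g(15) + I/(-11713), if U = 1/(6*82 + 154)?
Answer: -81880798036/222547 ≈ -3.6793e+5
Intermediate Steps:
U = 1/646 (U = 1/(492 + 154) = 1/646 ≈ 0.0015480)
g(z) = 1/(1/646 + z) (g(z) = 1/(z + 1/646) = 1/(1/646 + z))
-24526/g(15) + I/(-11713) = -24526/(646/(1 + 646*15)) - 24579/(-11713) = -24526/(646/(1 + 9690)) - 24579*(-1/11713) = -24526/(646/9691) + 24579/11713 = -24526/(646*(1/9691)) + 24579/11713 = -24526/646/9691 + 24579/11713 = -24526*9691/646 + 24579/11713 = -118840733/323 + 24579/11713 = -81880798036/222547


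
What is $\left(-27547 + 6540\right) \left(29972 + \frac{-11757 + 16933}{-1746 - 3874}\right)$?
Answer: $- \frac{884591451562}{1405} \approx -6.296 \cdot 10^{8}$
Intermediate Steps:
$\left(-27547 + 6540\right) \left(29972 + \frac{-11757 + 16933}{-1746 - 3874}\right) = - 21007 \left(29972 + \frac{5176}{-5620}\right) = - 21007 \left(29972 + 5176 \left(- \frac{1}{5620}\right)\right) = - 21007 \left(29972 - \frac{1294}{1405}\right) = \left(-21007\right) \frac{42109366}{1405} = - \frac{884591451562}{1405}$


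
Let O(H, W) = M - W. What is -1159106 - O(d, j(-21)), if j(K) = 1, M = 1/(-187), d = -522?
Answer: -216752634/187 ≈ -1.1591e+6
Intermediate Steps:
M = -1/187 ≈ -0.0053476
O(H, W) = -1/187 - W
-1159106 - O(d, j(-21)) = -1159106 - (-1/187 - 1*1) = -1159106 - (-1/187 - 1) = -1159106 - 1*(-188/187) = -1159106 + 188/187 = -216752634/187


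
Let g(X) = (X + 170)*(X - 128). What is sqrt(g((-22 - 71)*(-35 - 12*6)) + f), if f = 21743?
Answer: sqrt(99440326) ≈ 9972.0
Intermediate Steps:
g(X) = (-128 + X)*(170 + X) (g(X) = (170 + X)*(-128 + X) = (-128 + X)*(170 + X))
sqrt(g((-22 - 71)*(-35 - 12*6)) + f) = sqrt((-21760 + ((-22 - 71)*(-35 - 12*6))**2 + 42*((-22 - 71)*(-35 - 12*6))) + 21743) = sqrt((-21760 + (-93*(-35 - 72))**2 + 42*(-93*(-35 - 72))) + 21743) = sqrt((-21760 + (-93*(-107))**2 + 42*(-93*(-107))) + 21743) = sqrt((-21760 + 9951**2 + 42*9951) + 21743) = sqrt((-21760 + 99022401 + 417942) + 21743) = sqrt(99418583 + 21743) = sqrt(99440326)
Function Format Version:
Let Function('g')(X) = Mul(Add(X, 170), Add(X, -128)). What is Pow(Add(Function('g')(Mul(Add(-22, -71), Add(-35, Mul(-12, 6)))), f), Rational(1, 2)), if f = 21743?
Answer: Pow(99440326, Rational(1, 2)) ≈ 9972.0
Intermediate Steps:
Function('g')(X) = Mul(Add(-128, X), Add(170, X)) (Function('g')(X) = Mul(Add(170, X), Add(-128, X)) = Mul(Add(-128, X), Add(170, X)))
Pow(Add(Function('g')(Mul(Add(-22, -71), Add(-35, Mul(-12, 6)))), f), Rational(1, 2)) = Pow(Add(Add(-21760, Pow(Mul(Add(-22, -71), Add(-35, Mul(-12, 6))), 2), Mul(42, Mul(Add(-22, -71), Add(-35, Mul(-12, 6))))), 21743), Rational(1, 2)) = Pow(Add(Add(-21760, Pow(Mul(-93, Add(-35, -72)), 2), Mul(42, Mul(-93, Add(-35, -72)))), 21743), Rational(1, 2)) = Pow(Add(Add(-21760, Pow(Mul(-93, -107), 2), Mul(42, Mul(-93, -107))), 21743), Rational(1, 2)) = Pow(Add(Add(-21760, Pow(9951, 2), Mul(42, 9951)), 21743), Rational(1, 2)) = Pow(Add(Add(-21760, 99022401, 417942), 21743), Rational(1, 2)) = Pow(Add(99418583, 21743), Rational(1, 2)) = Pow(99440326, Rational(1, 2))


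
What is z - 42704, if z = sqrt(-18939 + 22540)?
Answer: -42704 + sqrt(3601) ≈ -42644.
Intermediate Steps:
z = sqrt(3601) ≈ 60.008
z - 42704 = sqrt(3601) - 42704 = -42704 + sqrt(3601)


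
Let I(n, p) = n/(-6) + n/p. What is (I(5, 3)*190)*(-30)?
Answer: -4750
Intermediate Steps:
I(n, p) = -n/6 + n/p (I(n, p) = n*(-⅙) + n/p = -n/6 + n/p)
(I(5, 3)*190)*(-30) = ((-⅙*5 + 5/3)*190)*(-30) = ((-⅚ + 5*(⅓))*190)*(-30) = ((-⅚ + 5/3)*190)*(-30) = ((⅚)*190)*(-30) = (475/3)*(-30) = -4750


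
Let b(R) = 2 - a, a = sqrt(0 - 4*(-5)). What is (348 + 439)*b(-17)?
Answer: 1574 - 1574*sqrt(5) ≈ -1945.6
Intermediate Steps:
a = 2*sqrt(5) (a = sqrt(0 + 20) = sqrt(20) = 2*sqrt(5) ≈ 4.4721)
b(R) = 2 - 2*sqrt(5)
(348 + 439)*b(-17) = (348 + 439)*(2 - 2*sqrt(5)) = 787*(2 - 2*sqrt(5)) = 1574 - 1574*sqrt(5)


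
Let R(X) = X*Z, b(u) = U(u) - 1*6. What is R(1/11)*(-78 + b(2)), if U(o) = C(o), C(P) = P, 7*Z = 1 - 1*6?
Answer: 410/77 ≈ 5.3247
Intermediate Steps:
Z = -5/7 (Z = (1 - 1*6)/7 = (1 - 6)/7 = (⅐)*(-5) = -5/7 ≈ -0.71429)
U(o) = o
b(u) = -6 + u (b(u) = u - 1*6 = u - 6 = -6 + u)
R(X) = -5*X/7 (R(X) = X*(-5/7) = -5*X/7)
R(1/11)*(-78 + b(2)) = (-5/7/11)*(-78 + (-6 + 2)) = (-5/7*1/11)*(-78 - 4) = -5/77*(-82) = 410/77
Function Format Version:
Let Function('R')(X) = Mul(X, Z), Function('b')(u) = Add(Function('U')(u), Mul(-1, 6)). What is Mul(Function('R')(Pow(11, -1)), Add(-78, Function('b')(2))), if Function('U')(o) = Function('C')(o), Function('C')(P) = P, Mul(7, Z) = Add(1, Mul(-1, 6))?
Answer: Rational(410, 77) ≈ 5.3247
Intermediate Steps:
Z = Rational(-5, 7) (Z = Mul(Rational(1, 7), Add(1, Mul(-1, 6))) = Mul(Rational(1, 7), Add(1, -6)) = Mul(Rational(1, 7), -5) = Rational(-5, 7) ≈ -0.71429)
Function('U')(o) = o
Function('b')(u) = Add(-6, u) (Function('b')(u) = Add(u, Mul(-1, 6)) = Add(u, -6) = Add(-6, u))
Function('R')(X) = Mul(Rational(-5, 7), X) (Function('R')(X) = Mul(X, Rational(-5, 7)) = Mul(Rational(-5, 7), X))
Mul(Function('R')(Pow(11, -1)), Add(-78, Function('b')(2))) = Mul(Mul(Rational(-5, 7), Pow(11, -1)), Add(-78, Add(-6, 2))) = Mul(Mul(Rational(-5, 7), Rational(1, 11)), Add(-78, -4)) = Mul(Rational(-5, 77), -82) = Rational(410, 77)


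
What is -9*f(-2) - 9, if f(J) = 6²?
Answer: -333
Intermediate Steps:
f(J) = 36
-9*f(-2) - 9 = -9*36 - 9 = -324 - 9 = -333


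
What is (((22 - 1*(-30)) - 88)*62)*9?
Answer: -20088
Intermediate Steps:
(((22 - 1*(-30)) - 88)*62)*9 = (((22 + 30) - 88)*62)*9 = ((52 - 88)*62)*9 = -36*62*9 = -2232*9 = -20088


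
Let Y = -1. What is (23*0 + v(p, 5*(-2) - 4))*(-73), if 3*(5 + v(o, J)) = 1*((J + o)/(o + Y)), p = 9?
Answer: 9125/24 ≈ 380.21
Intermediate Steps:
v(o, J) = -5 + (J + o)/(3*(-1 + o)) (v(o, J) = -5 + (1*((J + o)/(o - 1)))/3 = -5 + (1*((J + o)/(-1 + o)))/3 = -5 + ((J + o)/(-1 + o))/3 = -5 + (J + o)/(3*(-1 + o)))
(23*0 + v(p, 5*(-2) - 4))*(-73) = (23*0 + (15 + (5*(-2) - 4) - 14*9)/(3*(-1 + 9)))*(-73) = (0 + (⅓)*(15 + (-10 - 4) - 126)/8)*(-73) = (0 + (⅓)*(⅛)*(15 - 14 - 126))*(-73) = (0 + (⅓)*(⅛)*(-125))*(-73) = (0 - 125/24)*(-73) = -125/24*(-73) = 9125/24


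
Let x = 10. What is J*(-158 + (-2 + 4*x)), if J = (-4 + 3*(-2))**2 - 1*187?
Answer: 10440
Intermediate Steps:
J = -87 (J = (-4 - 6)**2 - 187 = (-10)**2 - 187 = 100 - 187 = -87)
J*(-158 + (-2 + 4*x)) = -87*(-158 + (-2 + 4*10)) = -87*(-158 + (-2 + 40)) = -87*(-158 + 38) = -87*(-120) = 10440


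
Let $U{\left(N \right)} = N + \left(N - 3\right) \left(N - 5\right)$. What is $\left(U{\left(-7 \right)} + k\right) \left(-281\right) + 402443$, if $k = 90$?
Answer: $345400$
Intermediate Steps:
$U{\left(N \right)} = N + \left(-5 + N\right) \left(-3 + N\right)$ ($U{\left(N \right)} = N + \left(-3 + N\right) \left(-5 + N\right) = N + \left(-5 + N\right) \left(-3 + N\right)$)
$\left(U{\left(-7 \right)} + k\right) \left(-281\right) + 402443 = \left(\left(15 + \left(-7\right)^{2} - -49\right) + 90\right) \left(-281\right) + 402443 = \left(\left(15 + 49 + 49\right) + 90\right) \left(-281\right) + 402443 = \left(113 + 90\right) \left(-281\right) + 402443 = 203 \left(-281\right) + 402443 = -57043 + 402443 = 345400$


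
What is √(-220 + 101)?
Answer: I*√119 ≈ 10.909*I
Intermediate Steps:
√(-220 + 101) = √(-119) = I*√119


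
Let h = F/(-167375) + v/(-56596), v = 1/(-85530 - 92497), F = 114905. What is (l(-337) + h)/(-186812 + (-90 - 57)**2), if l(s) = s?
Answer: 113895328538435677/55719874125632479100 ≈ 0.0020441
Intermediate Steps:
v = -1/178027 (v = 1/(-178027) = -1/178027 ≈ -5.6171e-6)
h = -231547733376777/337281248679700 (h = 114905/(-167375) - 1/178027/(-56596) = 114905*(-1/167375) - 1/178027*(-1/56596) = -22981/33475 + 1/10075616092 = -231547733376777/337281248679700 ≈ -0.68651)
(l(-337) + h)/(-186812 + (-90 - 57)**2) = (-337 - 231547733376777/337281248679700)/(-186812 + (-90 - 57)**2) = -113895328538435677/(337281248679700*(-186812 + (-147)**2)) = -113895328538435677/(337281248679700*(-186812 + 21609)) = -113895328538435677/337281248679700/(-165203) = -113895328538435677/337281248679700*(-1/165203) = 113895328538435677/55719874125632479100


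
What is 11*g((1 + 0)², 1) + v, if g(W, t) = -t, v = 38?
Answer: 27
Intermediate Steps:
11*g((1 + 0)², 1) + v = 11*(-1*1) + 38 = 11*(-1) + 38 = -11 + 38 = 27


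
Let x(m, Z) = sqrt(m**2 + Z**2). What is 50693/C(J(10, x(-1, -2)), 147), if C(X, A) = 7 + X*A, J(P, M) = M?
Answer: -50693/15428 + 152079*sqrt(5)/2204 ≈ 151.01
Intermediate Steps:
x(m, Z) = sqrt(Z**2 + m**2)
C(X, A) = 7 + A*X
50693/C(J(10, x(-1, -2)), 147) = 50693/(7 + 147*sqrt((-2)**2 + (-1)**2)) = 50693/(7 + 147*sqrt(4 + 1)) = 50693/(7 + 147*sqrt(5))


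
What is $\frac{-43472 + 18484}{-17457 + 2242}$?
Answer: $\frac{24988}{15215} \approx 1.6423$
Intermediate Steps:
$\frac{-43472 + 18484}{-17457 + 2242} = - \frac{24988}{-15215} = \left(-24988\right) \left(- \frac{1}{15215}\right) = \frac{24988}{15215}$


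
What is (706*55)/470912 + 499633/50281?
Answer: 118617793263/11838963136 ≈ 10.019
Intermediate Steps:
(706*55)/470912 + 499633/50281 = 38830*(1/470912) + 499633*(1/50281) = 19415/235456 + 499633/50281 = 118617793263/11838963136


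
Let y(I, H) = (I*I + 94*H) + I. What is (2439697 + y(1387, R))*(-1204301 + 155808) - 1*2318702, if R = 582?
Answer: -4633881090275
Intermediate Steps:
y(I, H) = I + I**2 + 94*H (y(I, H) = (I**2 + 94*H) + I = I + I**2 + 94*H)
(2439697 + y(1387, R))*(-1204301 + 155808) - 1*2318702 = (2439697 + (1387 + 1387**2 + 94*582))*(-1204301 + 155808) - 1*2318702 = (2439697 + (1387 + 1923769 + 54708))*(-1048493) - 2318702 = (2439697 + 1979864)*(-1048493) - 2318702 = 4419561*(-1048493) - 2318702 = -4633878771573 - 2318702 = -4633881090275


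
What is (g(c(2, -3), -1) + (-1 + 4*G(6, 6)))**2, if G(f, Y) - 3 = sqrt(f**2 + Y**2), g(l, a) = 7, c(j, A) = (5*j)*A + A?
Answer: 1476 + 864*sqrt(2) ≈ 2697.9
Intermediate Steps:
c(j, A) = A + 5*A*j (c(j, A) = 5*A*j + A = A + 5*A*j)
G(f, Y) = 3 + sqrt(Y**2 + f**2) (G(f, Y) = 3 + sqrt(f**2 + Y**2) = 3 + sqrt(Y**2 + f**2))
(g(c(2, -3), -1) + (-1 + 4*G(6, 6)))**2 = (7 + (-1 + 4*(3 + sqrt(6**2 + 6**2))))**2 = (7 + (-1 + 4*(3 + sqrt(36 + 36))))**2 = (7 + (-1 + 4*(3 + sqrt(72))))**2 = (7 + (-1 + 4*(3 + 6*sqrt(2))))**2 = (7 + (-1 + (12 + 24*sqrt(2))))**2 = (7 + (11 + 24*sqrt(2)))**2 = (18 + 24*sqrt(2))**2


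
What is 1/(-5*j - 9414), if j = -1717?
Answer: -1/829 ≈ -0.0012063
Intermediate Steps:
1/(-5*j - 9414) = 1/(-5*(-1717) - 9414) = 1/(8585 - 9414) = 1/(-829) = -1/829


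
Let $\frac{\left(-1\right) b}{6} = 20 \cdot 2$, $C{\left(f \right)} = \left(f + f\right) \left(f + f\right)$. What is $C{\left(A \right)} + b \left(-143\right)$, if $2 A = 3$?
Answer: $34329$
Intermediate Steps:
$A = \frac{3}{2}$ ($A = \frac{1}{2} \cdot 3 = \frac{3}{2} \approx 1.5$)
$C{\left(f \right)} = 4 f^{2}$ ($C{\left(f \right)} = 2 f 2 f = 4 f^{2}$)
$b = -240$ ($b = - 6 \cdot 20 \cdot 2 = \left(-6\right) 40 = -240$)
$C{\left(A \right)} + b \left(-143\right) = 4 \left(\frac{3}{2}\right)^{2} - -34320 = 4 \cdot \frac{9}{4} + 34320 = 9 + 34320 = 34329$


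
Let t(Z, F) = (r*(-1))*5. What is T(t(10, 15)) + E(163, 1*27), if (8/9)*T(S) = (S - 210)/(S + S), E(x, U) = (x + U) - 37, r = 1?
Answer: 2835/16 ≈ 177.19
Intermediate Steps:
t(Z, F) = -5 (t(Z, F) = (1*(-1))*5 = -1*5 = -5)
E(x, U) = -37 + U + x (E(x, U) = (U + x) - 37 = -37 + U + x)
T(S) = 9*(-210 + S)/(16*S) (T(S) = 9*((S - 210)/(S + S))/8 = 9*((-210 + S)/((2*S)))/8 = 9*((-210 + S)*(1/(2*S)))/8 = 9*((-210 + S)/(2*S))/8 = 9*(-210 + S)/(16*S))
T(t(10, 15)) + E(163, 1*27) = (9/16)*(-210 - 5)/(-5) + (-37 + 1*27 + 163) = (9/16)*(-⅕)*(-215) + (-37 + 27 + 163) = 387/16 + 153 = 2835/16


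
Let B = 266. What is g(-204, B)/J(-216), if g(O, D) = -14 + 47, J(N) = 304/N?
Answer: -891/38 ≈ -23.447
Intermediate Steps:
g(O, D) = 33
g(-204, B)/J(-216) = 33/((304/(-216))) = 33/((304*(-1/216))) = 33/(-38/27) = 33*(-27/38) = -891/38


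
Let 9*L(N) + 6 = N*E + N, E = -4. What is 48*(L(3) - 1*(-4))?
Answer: 112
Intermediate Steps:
L(N) = -⅔ - N/3 (L(N) = -⅔ + (N*(-4) + N)/9 = -⅔ + (-4*N + N)/9 = -⅔ + (-3*N)/9 = -⅔ - N/3)
48*(L(3) - 1*(-4)) = 48*((-⅔ - ⅓*3) - 1*(-4)) = 48*((-⅔ - 1) + 4) = 48*(-5/3 + 4) = 48*(7/3) = 112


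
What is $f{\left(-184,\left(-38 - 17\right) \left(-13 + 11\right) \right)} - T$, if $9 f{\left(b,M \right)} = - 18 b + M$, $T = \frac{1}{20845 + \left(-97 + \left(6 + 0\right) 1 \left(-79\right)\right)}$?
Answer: $\frac{23125873}{60822} \approx 380.22$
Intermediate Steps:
$T = \frac{1}{20274}$ ($T = \frac{1}{20845 + \left(-97 + 6 \cdot 1 \left(-79\right)\right)} = \frac{1}{20845 + \left(-97 + 6 \left(-79\right)\right)} = \frac{1}{20845 - 571} = \frac{1}{20274} \approx 4.9324 \cdot 10^{-5}$)
$f{\left(b,M \right)} = - 2 b + \frac{M}{9}$ ($f{\left(b,M \right)} = \frac{- 18 b + M}{9} = \frac{M - 18 b}{9} = - 2 b + \frac{M}{9}$)
$f{\left(-184,\left(-38 - 17\right) \left(-13 + 11\right) \right)} - T = \left(\left(-2\right) \left(-184\right) + \frac{\left(-38 - 17\right) \left(-13 + 11\right)}{9}\right) - \frac{1}{20274} = \left(368 + \frac{\left(-55\right) \left(-2\right)}{9}\right) - \frac{1}{20274} = \left(368 + \frac{1}{9} \cdot 110\right) - \frac{1}{20274} = \left(368 + \frac{110}{9}\right) - \frac{1}{20274} = \frac{3422}{9} - \frac{1}{20274} = \frac{23125873}{60822}$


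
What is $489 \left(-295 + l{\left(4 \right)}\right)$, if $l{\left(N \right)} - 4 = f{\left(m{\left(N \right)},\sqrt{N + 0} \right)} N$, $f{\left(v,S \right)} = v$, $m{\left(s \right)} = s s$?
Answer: $-111003$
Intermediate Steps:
$m{\left(s \right)} = s^{2}$
$l{\left(N \right)} = 4 + N^{3}$ ($l{\left(N \right)} = 4 + N^{2} N = 4 + N^{3}$)
$489 \left(-295 + l{\left(4 \right)}\right) = 489 \left(-295 + \left(4 + 4^{3}\right)\right) = 489 \left(-295 + \left(4 + 64\right)\right) = 489 \left(-295 + 68\right) = 489 \left(-227\right) = -111003$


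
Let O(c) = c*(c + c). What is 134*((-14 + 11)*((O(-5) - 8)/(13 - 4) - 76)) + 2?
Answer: 28678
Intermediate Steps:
O(c) = 2*c² (O(c) = c*(2*c) = 2*c²)
134*((-14 + 11)*((O(-5) - 8)/(13 - 4) - 76)) + 2 = 134*((-14 + 11)*((2*(-5)² - 8)/(13 - 4) - 76)) + 2 = 134*(-3*((2*25 - 8)/9 - 76)) + 2 = 134*(-3*((50 - 8)*(⅑) - 76)) + 2 = 134*(-3*(42*(⅑) - 76)) + 2 = 134*(-3*(14/3 - 76)) + 2 = 134*(-3*(-214/3)) + 2 = 134*214 + 2 = 28676 + 2 = 28678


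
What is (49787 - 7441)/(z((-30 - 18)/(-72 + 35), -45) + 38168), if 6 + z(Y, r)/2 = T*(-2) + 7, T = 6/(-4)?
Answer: 21173/19088 ≈ 1.1092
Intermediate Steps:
T = -3/2 (T = 6*(-¼) = -3/2 ≈ -1.5000)
z(Y, r) = 8 (z(Y, r) = -12 + 2*(-3/2*(-2) + 7) = -12 + 2*(3 + 7) = -12 + 2*10 = -12 + 20 = 8)
(49787 - 7441)/(z((-30 - 18)/(-72 + 35), -45) + 38168) = (49787 - 7441)/(8 + 38168) = 42346/38176 = 42346*(1/38176) = 21173/19088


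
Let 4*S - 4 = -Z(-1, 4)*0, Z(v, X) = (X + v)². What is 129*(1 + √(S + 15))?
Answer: 645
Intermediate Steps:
S = 1 (S = 1 + (-(4 - 1)²*0)/4 = 1 + (-1*3²*0)/4 = 1 + (-1*9*0)/4 = 1 + (-9*0)/4 = 1 + (¼)*0 = 1 + 0 = 1)
129*(1 + √(S + 15)) = 129*(1 + √(1 + 15)) = 129*(1 + √16) = 129*(1 + 4) = 129*5 = 645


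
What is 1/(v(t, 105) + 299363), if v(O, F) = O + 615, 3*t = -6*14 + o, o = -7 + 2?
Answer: 3/899845 ≈ 3.3339e-6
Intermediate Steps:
o = -5
t = -89/3 (t = (-6*14 - 5)/3 = (-84 - 5)/3 = (⅓)*(-89) = -89/3 ≈ -29.667)
v(O, F) = 615 + O
1/(v(t, 105) + 299363) = 1/((615 - 89/3) + 299363) = 1/(1756/3 + 299363) = 1/(899845/3) = 3/899845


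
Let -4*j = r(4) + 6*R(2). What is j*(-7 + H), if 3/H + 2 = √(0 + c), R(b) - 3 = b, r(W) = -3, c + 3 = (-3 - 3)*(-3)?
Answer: 1917/44 - 81*√15/44 ≈ 36.438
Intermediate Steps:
c = 15 (c = -3 + (-3 - 3)*(-3) = -3 - 6*(-3) = -3 + 18 = 15)
R(b) = 3 + b
j = -27/4 (j = -(-3 + 6*(3 + 2))/4 = -(-3 + 6*5)/4 = -(-3 + 30)/4 = -¼*27 = -27/4 ≈ -6.7500)
H = 3/(-2 + √15) (H = 3/(-2 + √(0 + 15)) = 3/(-2 + √15) ≈ 1.6017)
j*(-7 + H) = -27*(-7 + (6/11 + 3*√15/11))/4 = -27*(-71/11 + 3*√15/11)/4 = 1917/44 - 81*√15/44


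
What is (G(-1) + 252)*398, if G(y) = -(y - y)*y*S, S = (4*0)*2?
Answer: 100296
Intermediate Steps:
S = 0 (S = 0*2 = 0)
G(y) = 0 (G(y) = -(y - y)*y*0 = -0*y*0 = -0*0 = -1*0 = 0)
(G(-1) + 252)*398 = (0 + 252)*398 = 252*398 = 100296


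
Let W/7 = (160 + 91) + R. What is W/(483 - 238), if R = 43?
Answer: 42/5 ≈ 8.4000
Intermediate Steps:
W = 2058 (W = 7*((160 + 91) + 43) = 7*(251 + 43) = 7*294 = 2058)
W/(483 - 238) = 2058/(483 - 238) = 2058/245 = 2058*(1/245) = 42/5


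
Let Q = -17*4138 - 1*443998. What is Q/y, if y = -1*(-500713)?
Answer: -514344/500713 ≈ -1.0272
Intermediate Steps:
Q = -514344 (Q = -70346 - 443998 = -514344)
y = 500713
Q/y = -514344/500713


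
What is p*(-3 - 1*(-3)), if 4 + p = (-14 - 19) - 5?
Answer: 0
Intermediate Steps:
p = -42 (p = -4 + ((-14 - 19) - 5) = -4 + (-33 - 5) = -4 - 38 = -42)
p*(-3 - 1*(-3)) = -42*(-3 - 1*(-3)) = -42*(-3 + 3) = -42*0 = 0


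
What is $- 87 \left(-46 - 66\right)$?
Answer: $9744$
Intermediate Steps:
$- 87 \left(-46 - 66\right) = \left(-87\right) \left(-112\right) = 9744$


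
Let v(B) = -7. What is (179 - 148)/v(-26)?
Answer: -31/7 ≈ -4.4286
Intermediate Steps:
(179 - 148)/v(-26) = (179 - 148)/(-7) = 31*(-1/7) = -31/7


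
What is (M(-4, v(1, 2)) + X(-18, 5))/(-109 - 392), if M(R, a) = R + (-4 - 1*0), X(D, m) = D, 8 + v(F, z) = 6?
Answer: 26/501 ≈ 0.051896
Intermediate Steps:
v(F, z) = -2 (v(F, z) = -8 + 6 = -2)
M(R, a) = -4 + R (M(R, a) = R + (-4 + 0) = R - 4 = -4 + R)
(M(-4, v(1, 2)) + X(-18, 5))/(-109 - 392) = ((-4 - 4) - 18)/(-109 - 392) = (-8 - 18)/(-501) = -26*(-1/501) = 26/501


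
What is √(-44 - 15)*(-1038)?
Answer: -1038*I*√59 ≈ -7973.0*I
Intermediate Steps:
√(-44 - 15)*(-1038) = √(-59)*(-1038) = (I*√59)*(-1038) = -1038*I*√59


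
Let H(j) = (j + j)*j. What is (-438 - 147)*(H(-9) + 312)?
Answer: -277290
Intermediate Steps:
H(j) = 2*j² (H(j) = (2*j)*j = 2*j²)
(-438 - 147)*(H(-9) + 312) = (-438 - 147)*(2*(-9)² + 312) = -585*(2*81 + 312) = -585*(162 + 312) = -585*474 = -277290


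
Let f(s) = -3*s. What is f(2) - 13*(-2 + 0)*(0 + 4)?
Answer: 98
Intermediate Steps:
f(2) - 13*(-2 + 0)*(0 + 4) = -3*2 - 13*(-2 + 0)*(0 + 4) = -6 - (-26)*4 = -6 - 13*(-8) = -6 + 104 = 98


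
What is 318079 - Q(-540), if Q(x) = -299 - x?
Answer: 317838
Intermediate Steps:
318079 - Q(-540) = 318079 - (-299 - 1*(-540)) = 318079 - (-299 + 540) = 318079 - 1*241 = 318079 - 241 = 317838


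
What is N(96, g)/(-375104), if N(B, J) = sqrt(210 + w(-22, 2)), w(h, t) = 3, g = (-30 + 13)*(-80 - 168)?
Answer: -sqrt(213)/375104 ≈ -3.8908e-5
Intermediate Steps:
g = 4216 (g = -17*(-248) = 4216)
N(B, J) = sqrt(213) (N(B, J) = sqrt(210 + 3) = sqrt(213))
N(96, g)/(-375104) = sqrt(213)/(-375104) = sqrt(213)*(-1/375104) = -sqrt(213)/375104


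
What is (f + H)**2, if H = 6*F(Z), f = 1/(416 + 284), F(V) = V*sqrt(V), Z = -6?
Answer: (1 - 25200*I*sqrt(6))**2/490000 ≈ -7776.0 - 0.25195*I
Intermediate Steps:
F(V) = V**(3/2)
f = 1/700 ≈ 0.0014286
H = -36*I*sqrt(6) (H = 6*(-6)**(3/2) = 6*(-6*I*sqrt(6)) = -36*I*sqrt(6) ≈ -88.182*I)
(f + H)**2 = (1/700 - 36*I*sqrt(6))**2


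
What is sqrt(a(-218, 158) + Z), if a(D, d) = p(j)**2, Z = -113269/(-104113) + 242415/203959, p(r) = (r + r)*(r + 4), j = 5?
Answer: sqrt(3653446305706121101304722)/21234783367 ≈ 90.013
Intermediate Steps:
p(r) = 2*r*(4 + r) (p(r) = (2*r)*(4 + r) = 2*r*(4 + r))
Z = 48340784866/21234783367 (Z = -113269*(-1/104113) + 242415*(1/203959) = 113269/104113 + 242415/203959 = 48340784866/21234783367 ≈ 2.2765)
a(D, d) = 8100 (a(D, d) = (2*5*(4 + 5))**2 = (2*5*9)**2 = 90**2 = 8100)
sqrt(a(-218, 158) + Z) = sqrt(8100 + 48340784866/21234783367) = sqrt(172050086057566/21234783367) = sqrt(3653446305706121101304722)/21234783367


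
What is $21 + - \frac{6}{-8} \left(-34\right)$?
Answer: $- \frac{9}{2} \approx -4.5$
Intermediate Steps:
$21 + - \frac{6}{-8} \left(-34\right) = 21 + \left(-6\right) \left(- \frac{1}{8}\right) \left(-34\right) = 21 + \frac{3}{4} \left(-34\right) = 21 - \frac{51}{2} = - \frac{9}{2}$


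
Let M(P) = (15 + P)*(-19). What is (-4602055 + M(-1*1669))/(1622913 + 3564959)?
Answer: -4570629/5187872 ≈ -0.88102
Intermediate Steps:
M(P) = -285 - 19*P
(-4602055 + M(-1*1669))/(1622913 + 3564959) = (-4602055 + (-285 - (-19)*1669))/(1622913 + 3564959) = (-4602055 + (-285 - 19*(-1669)))/5187872 = (-4602055 + (-285 + 31711))*(1/5187872) = (-4602055 + 31426)*(1/5187872) = -4570629*1/5187872 = -4570629/5187872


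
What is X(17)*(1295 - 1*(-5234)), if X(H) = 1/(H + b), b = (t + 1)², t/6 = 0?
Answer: 6529/18 ≈ 362.72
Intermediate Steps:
t = 0 (t = 6*0 = 0)
b = 1 (b = (0 + 1)² = 1² = 1)
X(H) = 1/(1 + H) (X(H) = 1/(H + 1) = 1/(1 + H))
X(17)*(1295 - 1*(-5234)) = (1295 - 1*(-5234))/(1 + 17) = (1295 + 5234)/18 = (1/18)*6529 = 6529/18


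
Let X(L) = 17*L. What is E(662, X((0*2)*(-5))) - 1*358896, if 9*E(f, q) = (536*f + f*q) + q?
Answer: -2875232/9 ≈ -3.1947e+5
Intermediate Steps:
E(f, q) = q/9 + 536*f/9 + f*q/9 (E(f, q) = ((536*f + f*q) + q)/9 = (q + 536*f + f*q)/9 = q/9 + 536*f/9 + f*q/9)
E(662, X((0*2)*(-5))) - 1*358896 = ((17*((0*2)*(-5)))/9 + (536/9)*662 + (⅑)*662*(17*((0*2)*(-5)))) - 1*358896 = ((17*(0*(-5)))/9 + 354832/9 + (⅑)*662*(17*(0*(-5)))) - 358896 = ((17*0)/9 + 354832/9 + (⅑)*662*(17*0)) - 358896 = ((⅑)*0 + 354832/9 + (⅑)*662*0) - 358896 = (0 + 354832/9 + 0) - 358896 = 354832/9 - 358896 = -2875232/9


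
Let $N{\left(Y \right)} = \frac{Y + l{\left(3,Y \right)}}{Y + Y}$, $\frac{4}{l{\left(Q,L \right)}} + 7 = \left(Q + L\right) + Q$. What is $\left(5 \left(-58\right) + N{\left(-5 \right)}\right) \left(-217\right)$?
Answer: $\frac{1884211}{30} \approx 62807.0$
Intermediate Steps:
$l{\left(Q,L \right)} = \frac{4}{-7 + L + 2 Q}$ ($l{\left(Q,L \right)} = \frac{4}{-7 + \left(\left(Q + L\right) + Q\right)} = \frac{4}{-7 + \left(\left(L + Q\right) + Q\right)} = \frac{4}{-7 + \left(L + 2 Q\right)} = \frac{4}{-7 + L + 2 Q}$)
$N{\left(Y \right)} = \frac{Y + \frac{4}{-1 + Y}}{2 Y}$ ($N{\left(Y \right)} = \frac{Y + \frac{4}{-7 + Y + 2 \cdot 3}}{Y + Y} = \frac{Y + \frac{4}{-7 + Y + 6}}{2 Y} = \left(Y + \frac{4}{-1 + Y}\right) \frac{1}{2 Y} = \frac{Y + \frac{4}{-1 + Y}}{2 Y}$)
$\left(5 \left(-58\right) + N{\left(-5 \right)}\right) \left(-217\right) = \left(5 \left(-58\right) + \frac{4 - 5 \left(-1 - 5\right)}{2 \left(-5\right) \left(-1 - 5\right)}\right) \left(-217\right) = \left(-290 + \frac{1}{2} \left(- \frac{1}{5}\right) \frac{1}{-6} \left(4 - -30\right)\right) \left(-217\right) = \left(-290 + \frac{1}{2} \left(- \frac{1}{5}\right) \left(- \frac{1}{6}\right) \left(4 + 30\right)\right) \left(-217\right) = \left(-290 + \frac{1}{2} \left(- \frac{1}{5}\right) \left(- \frac{1}{6}\right) 34\right) \left(-217\right) = \left(-290 + \frac{17}{30}\right) \left(-217\right) = \left(- \frac{8683}{30}\right) \left(-217\right) = \frac{1884211}{30}$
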